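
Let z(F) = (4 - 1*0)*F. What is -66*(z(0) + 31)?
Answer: -2046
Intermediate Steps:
z(F) = 4*F (z(F) = (4 + 0)*F = 4*F)
-66*(z(0) + 31) = -66*(4*0 + 31) = -66*(0 + 31) = -66*31 = -2046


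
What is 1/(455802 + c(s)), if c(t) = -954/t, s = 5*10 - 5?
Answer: 5/2278904 ≈ 2.1940e-6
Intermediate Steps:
s = 45 (s = 50 - 5 = 45)
1/(455802 + c(s)) = 1/(455802 - 954/45) = 1/(455802 - 954*1/45) = 1/(455802 - 106/5) = 1/(2278904/5) = 5/2278904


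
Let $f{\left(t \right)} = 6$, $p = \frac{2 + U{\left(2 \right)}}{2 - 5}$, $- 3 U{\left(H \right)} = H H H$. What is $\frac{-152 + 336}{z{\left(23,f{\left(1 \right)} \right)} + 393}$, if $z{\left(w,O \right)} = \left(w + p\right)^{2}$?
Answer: $\frac{7452}{37757} \approx 0.19737$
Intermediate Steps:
$U{\left(H \right)} = - \frac{H^{3}}{3}$ ($U{\left(H \right)} = - \frac{H H H}{3} = - \frac{H^{2} H}{3} = - \frac{H^{3}}{3}$)
$p = \frac{2}{9}$ ($p = \frac{2 - \frac{2^{3}}{3}}{2 - 5} = \frac{2 - \frac{8}{3}}{-3} = \left(2 - \frac{8}{3}\right) \left(- \frac{1}{3}\right) = \left(- \frac{2}{3}\right) \left(- \frac{1}{3}\right) = \frac{2}{9} \approx 0.22222$)
$z{\left(w,O \right)} = \left(\frac{2}{9} + w\right)^{2}$ ($z{\left(w,O \right)} = \left(w + \frac{2}{9}\right)^{2} = \left(\frac{2}{9} + w\right)^{2}$)
$\frac{-152 + 336}{z{\left(23,f{\left(1 \right)} \right)} + 393} = \frac{-152 + 336}{\frac{\left(2 + 9 \cdot 23\right)^{2}}{81} + 393} = \frac{184}{\frac{\left(2 + 207\right)^{2}}{81} + 393} = \frac{184}{\frac{209^{2}}{81} + 393} = \frac{184}{\frac{1}{81} \cdot 43681 + 393} = \frac{184}{\frac{43681}{81} + 393} = \frac{184}{\frac{75514}{81}} = 184 \cdot \frac{81}{75514} = \frac{7452}{37757}$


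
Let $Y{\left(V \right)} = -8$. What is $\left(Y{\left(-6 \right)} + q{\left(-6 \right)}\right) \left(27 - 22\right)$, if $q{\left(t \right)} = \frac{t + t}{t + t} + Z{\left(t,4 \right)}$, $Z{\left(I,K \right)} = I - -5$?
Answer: $-40$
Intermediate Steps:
$Z{\left(I,K \right)} = 5 + I$ ($Z{\left(I,K \right)} = I + 5 = 5 + I$)
$q{\left(t \right)} = 6 + t$ ($q{\left(t \right)} = \frac{t + t}{t + t} + \left(5 + t\right) = \frac{2 t}{2 t} + \left(5 + t\right) = 2 t \frac{1}{2 t} + \left(5 + t\right) = 1 + \left(5 + t\right) = 6 + t$)
$\left(Y{\left(-6 \right)} + q{\left(-6 \right)}\right) \left(27 - 22\right) = \left(-8 + \left(6 - 6\right)\right) \left(27 - 22\right) = \left(-8 + 0\right) 5 = \left(-8\right) 5 = -40$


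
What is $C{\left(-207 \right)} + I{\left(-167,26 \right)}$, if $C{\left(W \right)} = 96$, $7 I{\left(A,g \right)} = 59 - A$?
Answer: $\frac{898}{7} \approx 128.29$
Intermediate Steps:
$I{\left(A,g \right)} = \frac{59}{7} - \frac{A}{7}$ ($I{\left(A,g \right)} = \frac{59 - A}{7} = \frac{59}{7} - \frac{A}{7}$)
$C{\left(-207 \right)} + I{\left(-167,26 \right)} = 96 + \left(\frac{59}{7} - - \frac{167}{7}\right) = 96 + \left(\frac{59}{7} + \frac{167}{7}\right) = 96 + \frac{226}{7} = \frac{898}{7}$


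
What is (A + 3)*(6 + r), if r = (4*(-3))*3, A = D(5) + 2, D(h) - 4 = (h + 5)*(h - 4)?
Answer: -570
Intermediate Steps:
D(h) = 4 + (-4 + h)*(5 + h) (D(h) = 4 + (h + 5)*(h - 4) = 4 + (5 + h)*(-4 + h) = 4 + (-4 + h)*(5 + h))
A = 16 (A = (-16 + 5 + 5²) + 2 = (-16 + 5 + 25) + 2 = 14 + 2 = 16)
r = -36 (r = -12*3 = -36)
(A + 3)*(6 + r) = (16 + 3)*(6 - 36) = 19*(-30) = -570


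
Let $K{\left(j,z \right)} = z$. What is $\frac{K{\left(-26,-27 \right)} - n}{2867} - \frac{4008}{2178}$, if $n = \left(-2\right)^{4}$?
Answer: $- \frac{1930765}{1040721} \approx -1.8552$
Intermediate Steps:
$n = 16$
$\frac{K{\left(-26,-27 \right)} - n}{2867} - \frac{4008}{2178} = \frac{-27 - 16}{2867} - \frac{4008}{2178} = \left(-27 - 16\right) \frac{1}{2867} - \frac{668}{363} = \left(-43\right) \frac{1}{2867} - \frac{668}{363} = - \frac{43}{2867} - \frac{668}{363} = - \frac{1930765}{1040721}$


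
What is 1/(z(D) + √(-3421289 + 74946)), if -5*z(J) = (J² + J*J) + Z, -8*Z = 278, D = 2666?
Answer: -103382380/293917825282971 - 400*I*√3346343/3233096078112681 ≈ -3.5174e-7 - 2.2632e-10*I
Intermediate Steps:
Z = -139/4 (Z = -⅛*278 = -139/4 ≈ -34.750)
z(J) = 139/20 - 2*J²/5 (z(J) = -((J² + J*J) - 139/4)/5 = -((J² + J²) - 139/4)/5 = -(2*J² - 139/4)/5 = -(-139/4 + 2*J²)/5 = 139/20 - 2*J²/5)
1/(z(D) + √(-3421289 + 74946)) = 1/((139/20 - ⅖*2666²) + √(-3421289 + 74946)) = 1/((139/20 - ⅖*7107556) + √(-3346343)) = 1/((139/20 - 14215112/5) + I*√3346343) = 1/(-56860309/20 + I*√3346343)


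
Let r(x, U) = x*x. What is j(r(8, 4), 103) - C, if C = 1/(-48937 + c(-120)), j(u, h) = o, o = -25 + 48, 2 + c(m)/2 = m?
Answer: 1131164/49181 ≈ 23.000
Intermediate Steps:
c(m) = -4 + 2*m
r(x, U) = x**2
o = 23
j(u, h) = 23
C = -1/49181 (C = 1/(-48937 + (-4 + 2*(-120))) = 1/(-48937 + (-4 - 240)) = 1/(-48937 - 244) = 1/(-49181) = -1/49181 ≈ -2.0333e-5)
j(r(8, 4), 103) - C = 23 - 1*(-1/49181) = 23 + 1/49181 = 1131164/49181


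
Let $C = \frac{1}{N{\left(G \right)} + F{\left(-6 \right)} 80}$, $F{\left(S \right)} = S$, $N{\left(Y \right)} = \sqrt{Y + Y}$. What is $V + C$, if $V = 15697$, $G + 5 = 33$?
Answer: $\frac{451963661}{28793} - \frac{\sqrt{14}}{115172} \approx 15697.0$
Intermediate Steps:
$G = 28$ ($G = -5 + 33 = 28$)
$N{\left(Y \right)} = \sqrt{2} \sqrt{Y}$ ($N{\left(Y \right)} = \sqrt{2 Y} = \sqrt{2} \sqrt{Y}$)
$C = \frac{1}{-480 + 2 \sqrt{14}}$ ($C = \frac{1}{\sqrt{2} \sqrt{28} - 480} = \frac{1}{\sqrt{2} \cdot 2 \sqrt{7} - 480} = \frac{1}{2 \sqrt{14} - 480} = \frac{1}{-480 + 2 \sqrt{14}} \approx -0.0021163$)
$V + C = 15697 - \left(\frac{60}{28793} + \frac{\sqrt{14}}{115172}\right) = \frac{451963661}{28793} - \frac{\sqrt{14}}{115172}$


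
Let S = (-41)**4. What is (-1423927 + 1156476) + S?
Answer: 2558310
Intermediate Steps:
S = 2825761
(-1423927 + 1156476) + S = (-1423927 + 1156476) + 2825761 = -267451 + 2825761 = 2558310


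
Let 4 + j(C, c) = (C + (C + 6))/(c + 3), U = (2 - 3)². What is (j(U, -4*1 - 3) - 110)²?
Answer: 13456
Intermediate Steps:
U = 1 (U = (-1)² = 1)
j(C, c) = -4 + (6 + 2*C)/(3 + c) (j(C, c) = -4 + (C + (C + 6))/(c + 3) = -4 + (C + (6 + C))/(3 + c) = -4 + (6 + 2*C)/(3 + c))
(j(U, -4*1 - 3) - 110)² = (2*(-3 + 1 - 2*(-4*1 - 3))/(3 + (-4*1 - 3)) - 110)² = (2*(-3 + 1 - 2*(-4 - 3))/(3 + (-4 - 3)) - 110)² = (2*(-3 + 1 - 2*(-7))/(3 - 7) - 110)² = (2*(-3 + 1 + 14)/(-4) - 110)² = (2*(-¼)*12 - 110)² = (-6 - 110)² = (-116)² = 13456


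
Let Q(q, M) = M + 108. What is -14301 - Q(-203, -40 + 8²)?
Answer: -14433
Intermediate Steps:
Q(q, M) = 108 + M
-14301 - Q(-203, -40 + 8²) = -14301 - (108 + (-40 + 8²)) = -14301 - (108 + (-40 + 64)) = -14301 - (108 + 24) = -14301 - 1*132 = -14301 - 132 = -14433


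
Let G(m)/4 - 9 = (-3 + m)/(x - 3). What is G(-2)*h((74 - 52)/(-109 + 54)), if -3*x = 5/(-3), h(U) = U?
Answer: -972/55 ≈ -17.673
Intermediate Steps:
x = 5/9 (x = -5/(3*(-3)) = -5*(-1)/(3*3) = -1/3*(-5/3) = 5/9 ≈ 0.55556)
G(m) = 450/11 - 18*m/11 (G(m) = 36 + 4*((-3 + m)/(5/9 - 3)) = 36 + 4*((-3 + m)/(-22/9)) = 36 + 4*((-3 + m)*(-9/22)) = 36 + 4*(27/22 - 9*m/22) = 36 + (54/11 - 18*m/11) = 450/11 - 18*m/11)
G(-2)*h((74 - 52)/(-109 + 54)) = (450/11 - 18/11*(-2))*((74 - 52)/(-109 + 54)) = (450/11 + 36/11)*(22/(-55)) = 486*(22*(-1/55))/11 = (486/11)*(-2/5) = -972/55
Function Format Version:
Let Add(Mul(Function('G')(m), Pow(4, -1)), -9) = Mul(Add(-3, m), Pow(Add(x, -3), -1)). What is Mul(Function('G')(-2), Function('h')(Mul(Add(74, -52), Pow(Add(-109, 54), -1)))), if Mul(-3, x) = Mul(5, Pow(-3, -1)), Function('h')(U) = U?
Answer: Rational(-972, 55) ≈ -17.673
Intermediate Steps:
x = Rational(5, 9) (x = Mul(Rational(-1, 3), Mul(5, Pow(-3, -1))) = Mul(Rational(-1, 3), Mul(5, Rational(-1, 3))) = Mul(Rational(-1, 3), Rational(-5, 3)) = Rational(5, 9) ≈ 0.55556)
Function('G')(m) = Add(Rational(450, 11), Mul(Rational(-18, 11), m)) (Function('G')(m) = Add(36, Mul(4, Mul(Add(-3, m), Pow(Add(Rational(5, 9), -3), -1)))) = Add(36, Mul(4, Mul(Add(-3, m), Pow(Rational(-22, 9), -1)))) = Add(36, Mul(4, Mul(Add(-3, m), Rational(-9, 22)))) = Add(36, Mul(4, Add(Rational(27, 22), Mul(Rational(-9, 22), m)))) = Add(36, Add(Rational(54, 11), Mul(Rational(-18, 11), m))) = Add(Rational(450, 11), Mul(Rational(-18, 11), m)))
Mul(Function('G')(-2), Function('h')(Mul(Add(74, -52), Pow(Add(-109, 54), -1)))) = Mul(Add(Rational(450, 11), Mul(Rational(-18, 11), -2)), Mul(Add(74, -52), Pow(Add(-109, 54), -1))) = Mul(Add(Rational(450, 11), Rational(36, 11)), Mul(22, Pow(-55, -1))) = Mul(Rational(486, 11), Mul(22, Rational(-1, 55))) = Mul(Rational(486, 11), Rational(-2, 5)) = Rational(-972, 55)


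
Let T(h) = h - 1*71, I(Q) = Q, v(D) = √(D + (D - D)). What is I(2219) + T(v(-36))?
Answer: 2148 + 6*I ≈ 2148.0 + 6.0*I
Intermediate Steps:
v(D) = √D (v(D) = √(D + 0) = √D)
T(h) = -71 + h (T(h) = h - 71 = -71 + h)
I(2219) + T(v(-36)) = 2219 + (-71 + √(-36)) = 2219 + (-71 + 6*I) = 2148 + 6*I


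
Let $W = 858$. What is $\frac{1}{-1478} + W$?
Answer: $\frac{1268123}{1478} \approx 858.0$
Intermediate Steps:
$\frac{1}{-1478} + W = \frac{1}{-1478} + 858 = - \frac{1}{1478} + 858 = \frac{1268123}{1478}$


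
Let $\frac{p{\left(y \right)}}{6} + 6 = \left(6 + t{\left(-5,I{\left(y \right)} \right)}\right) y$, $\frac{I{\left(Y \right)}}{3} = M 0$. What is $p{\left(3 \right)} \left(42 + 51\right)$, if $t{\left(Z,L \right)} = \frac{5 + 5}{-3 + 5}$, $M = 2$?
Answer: $15066$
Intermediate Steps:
$I{\left(Y \right)} = 0$ ($I{\left(Y \right)} = 3 \cdot 2 \cdot 0 = 3 \cdot 0 = 0$)
$t{\left(Z,L \right)} = 5$ ($t{\left(Z,L \right)} = \frac{10}{2} = 10 \cdot \frac{1}{2} = 5$)
$p{\left(y \right)} = -36 + 66 y$ ($p{\left(y \right)} = -36 + 6 \left(6 + 5\right) y = -36 + 6 \cdot 11 y = -36 + 66 y$)
$p{\left(3 \right)} \left(42 + 51\right) = \left(-36 + 66 \cdot 3\right) \left(42 + 51\right) = \left(-36 + 198\right) 93 = 162 \cdot 93 = 15066$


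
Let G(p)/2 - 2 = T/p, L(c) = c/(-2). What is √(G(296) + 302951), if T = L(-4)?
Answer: √1658981654/74 ≈ 550.41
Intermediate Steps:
L(c) = -c/2 (L(c) = c*(-½) = -c/2)
T = 2 (T = -½*(-4) = 2)
G(p) = 4 + 4/p (G(p) = 4 + 2*(2/p) = 4 + 4/p)
√(G(296) + 302951) = √((4 + 4/296) + 302951) = √((4 + 4*(1/296)) + 302951) = √((4 + 1/74) + 302951) = √(297/74 + 302951) = √(22418671/74) = √1658981654/74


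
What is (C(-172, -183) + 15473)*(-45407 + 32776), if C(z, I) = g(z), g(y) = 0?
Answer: -195439463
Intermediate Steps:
C(z, I) = 0
(C(-172, -183) + 15473)*(-45407 + 32776) = (0 + 15473)*(-45407 + 32776) = 15473*(-12631) = -195439463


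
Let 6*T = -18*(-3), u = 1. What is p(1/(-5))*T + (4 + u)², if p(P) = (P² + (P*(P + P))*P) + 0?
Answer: 3152/125 ≈ 25.216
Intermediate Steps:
T = 9 (T = (-18*(-3))/6 = (⅙)*54 = 9)
p(P) = P² + 2*P³ (p(P) = (P² + (P*(2*P))*P) + 0 = (P² + (2*P²)*P) + 0 = (P² + 2*P³) + 0 = P² + 2*P³)
p(1/(-5))*T + (4 + u)² = ((1/(-5))²*(1 + 2/(-5)))*9 + (4 + 1)² = ((-⅕)²*(1 + 2*(-⅕)))*9 + 5² = ((1 - ⅖)/25)*9 + 25 = ((1/25)*(⅗))*9 + 25 = (3/125)*9 + 25 = 27/125 + 25 = 3152/125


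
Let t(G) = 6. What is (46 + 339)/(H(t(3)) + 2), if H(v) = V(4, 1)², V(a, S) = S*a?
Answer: 385/18 ≈ 21.389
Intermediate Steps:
H(v) = 16 (H(v) = (1*4)² = 4² = 16)
(46 + 339)/(H(t(3)) + 2) = (46 + 339)/(16 + 2) = 385/18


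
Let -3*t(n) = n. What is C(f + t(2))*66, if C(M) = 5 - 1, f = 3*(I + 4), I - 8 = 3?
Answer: 264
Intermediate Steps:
I = 11 (I = 8 + 3 = 11)
t(n) = -n/3
f = 45 (f = 3*(11 + 4) = 3*15 = 45)
C(M) = 4
C(f + t(2))*66 = 4*66 = 264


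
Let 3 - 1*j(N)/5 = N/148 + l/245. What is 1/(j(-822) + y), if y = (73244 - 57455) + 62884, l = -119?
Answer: 518/40776027 ≈ 1.2704e-5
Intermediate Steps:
j(N) = 122/7 - 5*N/148 (j(N) = 15 - 5*(N/148 - 119/245) = 15 - 5*(N*(1/148) - 119*1/245) = 15 - 5*(N/148 - 17/35) = 15 - 5*(-17/35 + N/148) = 15 + (17/7 - 5*N/148) = 122/7 - 5*N/148)
y = 78673 (y = 15789 + 62884 = 78673)
1/(j(-822) + y) = 1/((122/7 - 5/148*(-822)) + 78673) = 1/((122/7 + 2055/74) + 78673) = 1/(23413/518 + 78673) = 1/(40776027/518) = 518/40776027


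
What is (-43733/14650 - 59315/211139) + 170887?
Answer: 528575233085813/3093186350 ≈ 1.7088e+5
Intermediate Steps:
(-43733/14650 - 59315/211139) + 170887 = -10102706637/3093186350 + 170887 = 528575233085813/3093186350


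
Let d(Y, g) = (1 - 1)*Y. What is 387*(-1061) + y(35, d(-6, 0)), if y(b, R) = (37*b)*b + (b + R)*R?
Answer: -365282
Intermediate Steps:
d(Y, g) = 0 (d(Y, g) = 0*Y = 0)
y(b, R) = 37*b² + R*(R + b) (y(b, R) = 37*b² + (R + b)*R = 37*b² + R*(R + b))
387*(-1061) + y(35, d(-6, 0)) = 387*(-1061) + (0² + 37*35² + 0*35) = -410607 + (0 + 37*1225 + 0) = -410607 + (0 + 45325 + 0) = -410607 + 45325 = -365282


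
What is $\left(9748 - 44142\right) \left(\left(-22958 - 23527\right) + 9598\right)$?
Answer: $1268691478$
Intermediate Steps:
$\left(9748 - 44142\right) \left(\left(-22958 - 23527\right) + 9598\right) = - 34394 \left(-46485 + 9598\right) = \left(-34394\right) \left(-36887\right) = 1268691478$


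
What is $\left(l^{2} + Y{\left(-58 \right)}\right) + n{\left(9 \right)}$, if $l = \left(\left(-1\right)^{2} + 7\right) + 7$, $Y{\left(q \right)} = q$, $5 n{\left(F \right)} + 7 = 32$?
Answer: $172$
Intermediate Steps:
$n{\left(F \right)} = 5$ ($n{\left(F \right)} = - \frac{7}{5} + \frac{1}{5} \cdot 32 = - \frac{7}{5} + \frac{32}{5} = 5$)
$l = 15$ ($l = \left(1 + 7\right) + 7 = 8 + 7 = 15$)
$\left(l^{2} + Y{\left(-58 \right)}\right) + n{\left(9 \right)} = \left(15^{2} - 58\right) + 5 = \left(225 - 58\right) + 5 = 167 + 5 = 172$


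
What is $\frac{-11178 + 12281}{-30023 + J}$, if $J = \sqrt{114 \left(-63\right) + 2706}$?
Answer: $- \frac{33115369}{901385005} - \frac{2206 i \sqrt{1119}}{901385005} \approx -0.036738 - 8.1867 \cdot 10^{-5} i$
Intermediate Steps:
$J = 2 i \sqrt{1119}$ ($J = \sqrt{-7182 + 2706} = \sqrt{-4476} = 2 i \sqrt{1119} \approx 66.903 i$)
$\frac{-11178 + 12281}{-30023 + J} = \frac{-11178 + 12281}{-30023 + 2 i \sqrt{1119}} = \frac{1103}{-30023 + 2 i \sqrt{1119}}$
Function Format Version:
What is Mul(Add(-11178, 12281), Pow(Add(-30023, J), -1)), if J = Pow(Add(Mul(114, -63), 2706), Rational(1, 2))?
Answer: Add(Rational(-33115369, 901385005), Mul(Rational(-2206, 901385005), I, Pow(1119, Rational(1, 2)))) ≈ Add(-0.036738, Mul(-8.1867e-5, I))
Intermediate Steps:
J = Mul(2, I, Pow(1119, Rational(1, 2))) (J = Pow(Add(-7182, 2706), Rational(1, 2)) = Pow(-4476, Rational(1, 2)) = Mul(2, I, Pow(1119, Rational(1, 2))) ≈ Mul(66.903, I))
Mul(Add(-11178, 12281), Pow(Add(-30023, J), -1)) = Mul(Add(-11178, 12281), Pow(Add(-30023, Mul(2, I, Pow(1119, Rational(1, 2)))), -1)) = Mul(1103, Pow(Add(-30023, Mul(2, I, Pow(1119, Rational(1, 2)))), -1))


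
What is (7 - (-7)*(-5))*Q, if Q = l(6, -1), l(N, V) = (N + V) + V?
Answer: -112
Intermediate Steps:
l(N, V) = N + 2*V
Q = 4 (Q = 6 + 2*(-1) = 6 - 2 = 4)
(7 - (-7)*(-5))*Q = (7 - (-7)*(-5))*4 = (7 - 7*5)*4 = (7 - 35)*4 = -28*4 = -112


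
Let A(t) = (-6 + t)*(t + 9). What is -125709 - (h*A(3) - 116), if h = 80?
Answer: -122713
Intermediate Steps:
A(t) = (-6 + t)*(9 + t)
-125709 - (h*A(3) - 116) = -125709 - (80*(-54 + 3² + 3*3) - 116) = -125709 - (80*(-54 + 9 + 9) - 116) = -125709 - (80*(-36) - 116) = -125709 - (-2880 - 116) = -125709 - 1*(-2996) = -125709 + 2996 = -122713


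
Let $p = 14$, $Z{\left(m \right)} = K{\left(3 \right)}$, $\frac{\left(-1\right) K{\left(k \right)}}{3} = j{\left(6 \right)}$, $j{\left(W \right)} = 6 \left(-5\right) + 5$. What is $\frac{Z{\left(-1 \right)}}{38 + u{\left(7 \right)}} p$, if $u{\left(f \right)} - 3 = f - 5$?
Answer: $\frac{1050}{43} \approx 24.419$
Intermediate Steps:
$u{\left(f \right)} = -2 + f$ ($u{\left(f \right)} = 3 + \left(f - 5\right) = 3 + \left(-5 + f\right) = -2 + f$)
$j{\left(W \right)} = -25$ ($j{\left(W \right)} = -30 + 5 = -25$)
$K{\left(k \right)} = 75$ ($K{\left(k \right)} = \left(-3\right) \left(-25\right) = 75$)
$Z{\left(m \right)} = 75$
$\frac{Z{\left(-1 \right)}}{38 + u{\left(7 \right)}} p = \frac{75}{38 + \left(-2 + 7\right)} 14 = \frac{75}{38 + 5} \cdot 14 = \frac{75}{43} \cdot 14 = \frac{1050}{43}$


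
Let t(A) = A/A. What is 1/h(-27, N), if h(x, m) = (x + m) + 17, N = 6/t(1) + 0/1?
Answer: -1/4 ≈ -0.25000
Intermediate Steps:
t(A) = 1
N = 6 (N = 6/1 + 0/1 = 6*1 + 0*1 = 6 + 0 = 6)
h(x, m) = 17 + m + x (h(x, m) = (m + x) + 17 = 17 + m + x)
1/h(-27, N) = 1/(17 + 6 - 27) = 1/(-4) = -1/4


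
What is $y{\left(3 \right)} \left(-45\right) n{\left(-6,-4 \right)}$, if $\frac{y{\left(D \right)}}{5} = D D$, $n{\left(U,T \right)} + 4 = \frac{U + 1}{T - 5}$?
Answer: $6975$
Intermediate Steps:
$n{\left(U,T \right)} = -4 + \frac{1 + U}{-5 + T}$ ($n{\left(U,T \right)} = -4 + \frac{U + 1}{T - 5} = -4 + \frac{1 + U}{-5 + T}$)
$y{\left(D \right)} = 5 D^{2}$ ($y{\left(D \right)} = 5 D D = 5 D^{2}$)
$y{\left(3 \right)} \left(-45\right) n{\left(-6,-4 \right)} = 5 \cdot 3^{2} \left(-45\right) \frac{21 - 6 - -16}{-5 - 4} = 5 \cdot 9 \left(-45\right) \frac{21 - 6 + 16}{-9} = 45 \left(-45\right) \left(\left(- \frac{1}{9}\right) 31\right) = \left(-2025\right) \left(- \frac{31}{9}\right) = 6975$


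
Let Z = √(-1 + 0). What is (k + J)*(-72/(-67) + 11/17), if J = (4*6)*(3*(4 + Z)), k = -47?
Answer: 472601/1139 + 141192*I/1139 ≈ 414.93 + 123.96*I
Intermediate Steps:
Z = I (Z = √(-1) = I ≈ 1.0*I)
J = 288 + 72*I (J = (4*6)*(3*(4 + I)) = 24*(12 + 3*I) = 288 + 72*I ≈ 288.0 + 72.0*I)
(k + J)*(-72/(-67) + 11/17) = (-47 + (288 + 72*I))*(-72/(-67) + 11/17) = (241 + 72*I)*(-72*(-1/67) + 11*(1/17)) = (241 + 72*I)*(72/67 + 11/17) = (241 + 72*I)*(1961/1139) = 472601/1139 + 141192*I/1139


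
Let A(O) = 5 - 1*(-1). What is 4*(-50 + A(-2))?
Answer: -176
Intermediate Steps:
A(O) = 6 (A(O) = 5 + 1 = 6)
4*(-50 + A(-2)) = 4*(-50 + 6) = 4*(-44) = -176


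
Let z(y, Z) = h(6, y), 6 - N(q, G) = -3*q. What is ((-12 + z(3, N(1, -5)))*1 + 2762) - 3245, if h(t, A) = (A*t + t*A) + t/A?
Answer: -457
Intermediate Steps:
h(t, A) = t/A + 2*A*t (h(t, A) = (A*t + A*t) + t/A = 2*A*t + t/A = t/A + 2*A*t)
N(q, G) = 6 + 3*q (N(q, G) = 6 - (-3)*q = 6 + 3*q)
z(y, Z) = 6/y + 12*y (z(y, Z) = 6/y + 2*y*6 = 6/y + 12*y)
((-12 + z(3, N(1, -5)))*1 + 2762) - 3245 = ((-12 + (6/3 + 12*3))*1 + 2762) - 3245 = ((-12 + (6*(1/3) + 36))*1 + 2762) - 3245 = ((-12 + (2 + 36))*1 + 2762) - 3245 = ((-12 + 38)*1 + 2762) - 3245 = (26*1 + 2762) - 3245 = (26 + 2762) - 3245 = 2788 - 3245 = -457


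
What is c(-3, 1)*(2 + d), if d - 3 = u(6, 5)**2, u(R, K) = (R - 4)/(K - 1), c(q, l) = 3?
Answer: 63/4 ≈ 15.750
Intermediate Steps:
u(R, K) = (-4 + R)/(-1 + K)
d = 13/4 (d = 3 + ((-4 + 6)/(-1 + 5))**2 = 3 + (2/4)**2 = 3 + ((1/4)*2)**2 = 3 + (1/2)**2 = 3 + 1/4 = 13/4 ≈ 3.2500)
c(-3, 1)*(2 + d) = 3*(2 + 13/4) = 3*(21/4) = 63/4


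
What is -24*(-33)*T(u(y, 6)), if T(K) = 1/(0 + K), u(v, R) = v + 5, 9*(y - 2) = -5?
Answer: 3564/29 ≈ 122.90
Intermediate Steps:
y = 13/9 (y = 2 + (⅑)*(-5) = 2 - 5/9 = 13/9 ≈ 1.4444)
u(v, R) = 5 + v
T(K) = 1/K
-24*(-33)*T(u(y, 6)) = -24*(-33)/(5 + 13/9) = -(-792)/58/9 = -(-792)*9/58 = -1*(-3564/29) = 3564/29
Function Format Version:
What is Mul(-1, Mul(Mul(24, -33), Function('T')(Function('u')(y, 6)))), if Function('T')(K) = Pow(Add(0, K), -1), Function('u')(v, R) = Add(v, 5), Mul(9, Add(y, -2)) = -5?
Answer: Rational(3564, 29) ≈ 122.90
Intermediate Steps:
y = Rational(13, 9) (y = Add(2, Mul(Rational(1, 9), -5)) = Add(2, Rational(-5, 9)) = Rational(13, 9) ≈ 1.4444)
Function('u')(v, R) = Add(5, v)
Function('T')(K) = Pow(K, -1)
Mul(-1, Mul(Mul(24, -33), Function('T')(Function('u')(y, 6)))) = Mul(-1, Mul(Mul(24, -33), Pow(Add(5, Rational(13, 9)), -1))) = Mul(-1, Mul(-792, Pow(Rational(58, 9), -1))) = Mul(-1, Mul(-792, Rational(9, 58))) = Mul(-1, Rational(-3564, 29)) = Rational(3564, 29)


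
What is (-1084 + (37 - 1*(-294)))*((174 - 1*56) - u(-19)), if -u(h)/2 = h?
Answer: -60240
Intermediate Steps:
u(h) = -2*h
(-1084 + (37 - 1*(-294)))*((174 - 1*56) - u(-19)) = (-1084 + (37 - 1*(-294)))*((174 - 1*56) - (-2)*(-19)) = (-1084 + (37 + 294))*((174 - 56) - 1*38) = (-1084 + 331)*(118 - 38) = -753*80 = -60240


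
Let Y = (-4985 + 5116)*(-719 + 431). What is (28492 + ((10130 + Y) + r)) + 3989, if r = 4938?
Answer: 9821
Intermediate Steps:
Y = -37728 (Y = 131*(-288) = -37728)
(28492 + ((10130 + Y) + r)) + 3989 = (28492 + ((10130 - 37728) + 4938)) + 3989 = (28492 + (-27598 + 4938)) + 3989 = (28492 - 22660) + 3989 = 5832 + 3989 = 9821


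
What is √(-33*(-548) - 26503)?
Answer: I*√8419 ≈ 91.755*I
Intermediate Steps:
√(-33*(-548) - 26503) = √(18084 - 26503) = √(-8419) = I*√8419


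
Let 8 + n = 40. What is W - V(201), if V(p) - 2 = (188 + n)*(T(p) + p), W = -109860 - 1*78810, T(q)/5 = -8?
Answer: -224092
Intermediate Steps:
n = 32 (n = -8 + 40 = 32)
T(q) = -40 (T(q) = 5*(-8) = -40)
W = -188670 (W = -109860 - 78810 = -188670)
V(p) = -8798 + 220*p (V(p) = 2 + (188 + 32)*(-40 + p) = 2 + 220*(-40 + p) = 2 + (-8800 + 220*p) = -8798 + 220*p)
W - V(201) = -188670 - (-8798 + 220*201) = -188670 - (-8798 + 44220) = -188670 - 1*35422 = -188670 - 35422 = -224092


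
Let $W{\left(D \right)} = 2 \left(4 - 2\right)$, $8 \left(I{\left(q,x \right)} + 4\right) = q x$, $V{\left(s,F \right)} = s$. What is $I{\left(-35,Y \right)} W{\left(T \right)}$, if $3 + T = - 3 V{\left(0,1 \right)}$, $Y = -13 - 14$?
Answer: $\frac{913}{2} \approx 456.5$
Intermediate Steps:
$Y = -27$ ($Y = -13 - 14 = -27$)
$I{\left(q,x \right)} = -4 + \frac{q x}{8}$
$T = -3$ ($T = -3 - 0 = -3 + 0 = -3$)
$W{\left(D \right)} = 4$ ($W{\left(D \right)} = 2 \cdot 2 = 4$)
$I{\left(-35,Y \right)} W{\left(T \right)} = \left(-4 + \frac{1}{8} \left(-35\right) \left(-27\right)\right) 4 = \left(-4 + \frac{945}{8}\right) 4 = \frac{913}{8} \cdot 4 = \frac{913}{2}$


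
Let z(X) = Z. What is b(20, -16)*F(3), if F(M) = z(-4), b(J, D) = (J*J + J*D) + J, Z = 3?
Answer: 300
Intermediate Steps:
z(X) = 3
b(J, D) = J + J² + D*J (b(J, D) = (J² + D*J) + J = J + J² + D*J)
F(M) = 3
b(20, -16)*F(3) = (20*(1 - 16 + 20))*3 = (20*5)*3 = 100*3 = 300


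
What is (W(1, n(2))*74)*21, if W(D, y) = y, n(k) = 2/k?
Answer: 1554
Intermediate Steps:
(W(1, n(2))*74)*21 = ((2/2)*74)*21 = ((2*(½))*74)*21 = (1*74)*21 = 74*21 = 1554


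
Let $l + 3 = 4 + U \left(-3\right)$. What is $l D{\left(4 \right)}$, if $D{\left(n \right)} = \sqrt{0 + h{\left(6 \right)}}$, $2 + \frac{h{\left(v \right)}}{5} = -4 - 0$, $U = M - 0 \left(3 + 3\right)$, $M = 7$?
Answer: $- 20 i \sqrt{30} \approx - 109.54 i$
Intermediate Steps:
$U = 7$ ($U = 7 - 0 \left(3 + 3\right) = 7 - 0 \cdot 6 = 7 - 0 = 7 + 0 = 7$)
$h{\left(v \right)} = -30$ ($h{\left(v \right)} = -10 + 5 \left(-4 - 0\right) = -10 + 5 \left(-4 + 0\right) = -10 + 5 \left(-4\right) = -10 - 20 = -30$)
$l = -20$ ($l = -3 + \left(4 + 7 \left(-3\right)\right) = -3 + \left(4 - 21\right) = -3 - 17 = -20$)
$D{\left(n \right)} = i \sqrt{30}$ ($D{\left(n \right)} = \sqrt{0 - 30} = \sqrt{-30} = i \sqrt{30}$)
$l D{\left(4 \right)} = - 20 i \sqrt{30}$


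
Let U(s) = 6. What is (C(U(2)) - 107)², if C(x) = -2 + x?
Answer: 10609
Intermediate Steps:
(C(U(2)) - 107)² = ((-2 + 6) - 107)² = (4 - 107)² = (-103)² = 10609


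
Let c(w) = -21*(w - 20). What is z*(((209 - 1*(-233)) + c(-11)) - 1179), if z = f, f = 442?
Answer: -38012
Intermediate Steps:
c(w) = 420 - 21*w (c(w) = -21*(-20 + w) = 420 - 21*w)
z = 442
z*(((209 - 1*(-233)) + c(-11)) - 1179) = 442*(((209 - 1*(-233)) + (420 - 21*(-11))) - 1179) = 442*(((209 + 233) + (420 + 231)) - 1179) = 442*((442 + 651) - 1179) = 442*(1093 - 1179) = 442*(-86) = -38012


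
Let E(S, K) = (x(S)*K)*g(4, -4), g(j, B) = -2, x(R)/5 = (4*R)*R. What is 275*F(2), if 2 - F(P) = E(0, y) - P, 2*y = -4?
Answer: 1100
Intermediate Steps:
y = -2 (y = (½)*(-4) = -2)
x(R) = 20*R² (x(R) = 5*((4*R)*R) = 5*(4*R²) = 20*R²)
E(S, K) = -40*K*S² (E(S, K) = ((20*S²)*K)*(-2) = (20*K*S²)*(-2) = -40*K*S²)
F(P) = 2 + P (F(P) = 2 - (-40*(-2)*0² - P) = 2 - (-40*(-2)*0 - P) = 2 - (0 - P) = 2 - (-1)*P = 2 + P)
275*F(2) = 275*(2 + 2) = 275*4 = 1100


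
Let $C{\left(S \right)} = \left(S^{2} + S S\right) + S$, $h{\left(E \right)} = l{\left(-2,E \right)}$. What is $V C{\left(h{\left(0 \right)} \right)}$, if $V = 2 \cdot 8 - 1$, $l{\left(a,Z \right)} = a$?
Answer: $90$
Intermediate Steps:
$h{\left(E \right)} = -2$
$V = 15$ ($V = 16 - 1 = 15$)
$C{\left(S \right)} = S + 2 S^{2}$ ($C{\left(S \right)} = \left(S^{2} + S^{2}\right) + S = 2 S^{2} + S = S + 2 S^{2}$)
$V C{\left(h{\left(0 \right)} \right)} = 15 \left(- 2 \left(1 + 2 \left(-2\right)\right)\right) = 15 \left(- 2 \left(1 - 4\right)\right) = 15 \left(\left(-2\right) \left(-3\right)\right) = 15 \cdot 6 = 90$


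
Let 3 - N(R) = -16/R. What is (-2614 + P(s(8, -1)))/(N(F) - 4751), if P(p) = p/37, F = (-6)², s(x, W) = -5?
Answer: 870507/1580936 ≈ 0.55063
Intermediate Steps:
F = 36
N(R) = 3 + 16/R (N(R) = 3 - (-16)/R = 3 + 16/R)
P(p) = p/37 (P(p) = p*(1/37) = p/37)
(-2614 + P(s(8, -1)))/(N(F) - 4751) = (-2614 + (1/37)*(-5))/((3 + 16/36) - 4751) = (-2614 - 5/37)/((3 + 16*(1/36)) - 4751) = -96723/(37*((3 + 4/9) - 4751)) = -96723/(37*(31/9 - 4751)) = -96723/(37*(-42728/9)) = -96723/37*(-9/42728) = 870507/1580936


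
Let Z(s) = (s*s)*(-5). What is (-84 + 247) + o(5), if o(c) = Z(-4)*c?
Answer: -237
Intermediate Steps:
Z(s) = -5*s² (Z(s) = s²*(-5) = -5*s²)
o(c) = -80*c (o(c) = (-5*(-4)²)*c = (-5*16)*c = -80*c)
(-84 + 247) + o(5) = (-84 + 247) - 80*5 = 163 - 400 = -237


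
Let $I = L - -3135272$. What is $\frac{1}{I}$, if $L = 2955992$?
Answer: $\frac{1}{6091264} \approx 1.6417 \cdot 10^{-7}$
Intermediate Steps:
$I = 6091264$ ($I = 2955992 - -3135272 = 2955992 + 3135272 = 6091264$)
$\frac{1}{I} = \frac{1}{6091264}$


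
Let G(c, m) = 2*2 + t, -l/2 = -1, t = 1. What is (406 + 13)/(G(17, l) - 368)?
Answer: -419/363 ≈ -1.1543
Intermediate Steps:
l = 2 (l = -2*(-1) = 2)
G(c, m) = 5 (G(c, m) = 2*2 + 1 = 4 + 1 = 5)
(406 + 13)/(G(17, l) - 368) = (406 + 13)/(5 - 368) = 419/(-363) = 419*(-1/363) = -419/363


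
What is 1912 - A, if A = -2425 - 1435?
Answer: 5772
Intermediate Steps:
A = -3860
1912 - A = 1912 - 1*(-3860) = 1912 + 3860 = 5772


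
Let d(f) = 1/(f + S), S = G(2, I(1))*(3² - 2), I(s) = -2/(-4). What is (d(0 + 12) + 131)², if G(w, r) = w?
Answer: 11607649/676 ≈ 17171.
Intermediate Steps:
I(s) = ½ (I(s) = -2*(-¼) = ½)
S = 14 (S = 2*(3² - 2) = 2*(9 - 2) = 2*7 = 14)
d(f) = 1/(14 + f) (d(f) = 1/(f + 14) = 1/(14 + f))
(d(0 + 12) + 131)² = (1/(14 + (0 + 12)) + 131)² = (1/(14 + 12) + 131)² = (1/26 + 131)² = (3407/26)² = 11607649/676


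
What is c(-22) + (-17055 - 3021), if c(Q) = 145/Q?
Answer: -441817/22 ≈ -20083.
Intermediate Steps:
c(-22) + (-17055 - 3021) = 145/(-22) + (-17055 - 3021) = 145*(-1/22) - 20076 = -145/22 - 20076 = -441817/22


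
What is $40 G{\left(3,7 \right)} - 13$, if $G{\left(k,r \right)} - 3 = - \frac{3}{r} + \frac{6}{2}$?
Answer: $\frac{1469}{7} \approx 209.86$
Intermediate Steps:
$G{\left(k,r \right)} = 6 - \frac{3}{r}$ ($G{\left(k,r \right)} = 3 + \left(- \frac{3}{r} + \frac{6}{2}\right) = 3 + \left(- \frac{3}{r} + 6 \cdot \frac{1}{2}\right) = 3 + \left(- \frac{3}{r} + 3\right) = 3 + \left(3 - \frac{3}{r}\right) = 6 - \frac{3}{r}$)
$40 G{\left(3,7 \right)} - 13 = 40 \left(6 - \frac{3}{7}\right) - 13 = 40 \cdot \frac{39}{7} - 13 = \frac{1560}{7} - 13 = \frac{1469}{7}$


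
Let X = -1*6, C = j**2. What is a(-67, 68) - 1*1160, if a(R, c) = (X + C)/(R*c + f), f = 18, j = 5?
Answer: -5264099/4538 ≈ -1160.0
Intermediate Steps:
C = 25 (C = 5**2 = 25)
X = -6
a(R, c) = 19/(18 + R*c) (a(R, c) = (-6 + 25)/(R*c + 18) = 19/(18 + R*c))
a(-67, 68) - 1*1160 = 19/(18 - 67*68) - 1*1160 = 19/(18 - 4556) - 1160 = 19/(-4538) - 1160 = 19*(-1/4538) - 1160 = -19/4538 - 1160 = -5264099/4538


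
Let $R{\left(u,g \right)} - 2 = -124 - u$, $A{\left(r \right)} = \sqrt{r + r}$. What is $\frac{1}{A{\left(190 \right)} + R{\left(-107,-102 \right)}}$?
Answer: $\frac{3}{31} + \frac{2 \sqrt{95}}{155} \approx 0.22254$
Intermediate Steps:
$A{\left(r \right)} = \sqrt{2} \sqrt{r}$ ($A{\left(r \right)} = \sqrt{2 r} = \sqrt{2} \sqrt{r}$)
$R{\left(u,g \right)} = -122 - u$ ($R{\left(u,g \right)} = 2 - \left(124 + u\right) = -122 - u$)
$\frac{1}{A{\left(190 \right)} + R{\left(-107,-102 \right)}} = \frac{1}{\sqrt{2} \sqrt{190} - 15} = \frac{1}{2 \sqrt{95} + \left(-122 + 107\right)} = \frac{1}{2 \sqrt{95} - 15} = \frac{1}{-15 + 2 \sqrt{95}}$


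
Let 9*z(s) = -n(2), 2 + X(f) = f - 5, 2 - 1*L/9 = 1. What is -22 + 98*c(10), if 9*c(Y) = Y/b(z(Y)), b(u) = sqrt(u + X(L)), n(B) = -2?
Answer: -22 + 98*sqrt(5)/3 ≈ 51.045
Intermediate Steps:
L = 9 (L = 18 - 9*1 = 18 - 9 = 9)
X(f) = -7 + f (X(f) = -2 + (f - 5) = -2 + (-5 + f) = -7 + f)
z(s) = 2/9 (z(s) = (-1*(-2))/9 = (1/9)*2 = 2/9)
b(u) = sqrt(2 + u) (b(u) = sqrt(u + (-7 + 9)) = sqrt(u + 2) = sqrt(2 + u))
c(Y) = Y*sqrt(5)/30 (c(Y) = (Y/(sqrt(2 + 2/9)))/9 = (Y/(sqrt(20/9)))/9 = (Y/((2*sqrt(5)/3)))/9 = ((3*sqrt(5)/10)*Y)/9 = (3*Y*sqrt(5)/10)/9 = Y*sqrt(5)/30)
-22 + 98*c(10) = -22 + 98*((1/30)*10*sqrt(5)) = -22 + 98*(sqrt(5)/3) = -22 + 98*sqrt(5)/3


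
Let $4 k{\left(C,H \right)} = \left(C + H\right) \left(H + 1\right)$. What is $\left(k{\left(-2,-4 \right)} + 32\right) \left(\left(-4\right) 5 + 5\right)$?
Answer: $- \frac{1095}{2} \approx -547.5$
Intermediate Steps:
$k{\left(C,H \right)} = \frac{\left(1 + H\right) \left(C + H\right)}{4}$ ($k{\left(C,H \right)} = \frac{\left(C + H\right) \left(H + 1\right)}{4} = \frac{\left(C + H\right) \left(1 + H\right)}{4} = \frac{\left(1 + H\right) \left(C + H\right)}{4}$)
$\left(k{\left(-2,-4 \right)} + 32\right) \left(\left(-4\right) 5 + 5\right) = \left(\left(\frac{1}{4} \left(-2\right) + \frac{1}{4} \left(-4\right) + \frac{\left(-4\right)^{2}}{4} + \frac{1}{4} \left(-2\right) \left(-4\right)\right) + 32\right) \left(\left(-4\right) 5 + 5\right) = \left(\left(- \frac{1}{2} - 1 + \frac{1}{4} \cdot 16 + 2\right) + 32\right) \left(-20 + 5\right) = \left(\left(- \frac{1}{2} - 1 + 4 + 2\right) + 32\right) \left(-15\right) = \left(\frac{9}{2} + 32\right) \left(-15\right) = \frac{73}{2} \left(-15\right) = - \frac{1095}{2}$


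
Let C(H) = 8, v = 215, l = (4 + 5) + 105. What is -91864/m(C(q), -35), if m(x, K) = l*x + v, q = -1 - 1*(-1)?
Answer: -91864/1127 ≈ -81.512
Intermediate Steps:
l = 114 (l = 9 + 105 = 114)
q = 0 (q = -1 + 1 = 0)
m(x, K) = 215 + 114*x (m(x, K) = 114*x + 215 = 215 + 114*x)
-91864/m(C(q), -35) = -91864/(215 + 114*8) = -91864/(215 + 912) = -91864/1127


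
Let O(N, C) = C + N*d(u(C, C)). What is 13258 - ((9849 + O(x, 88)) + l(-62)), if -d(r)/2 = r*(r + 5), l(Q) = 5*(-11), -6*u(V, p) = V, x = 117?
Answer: 36552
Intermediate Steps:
u(V, p) = -V/6
l(Q) = -55
d(r) = -2*r*(5 + r) (d(r) = -2*r*(r + 5) = -2*r*(5 + r))
O(N, C) = C + C*N*(5 - C/6)/3 (O(N, C) = C + N*(-2*(-C/6)*(5 - C/6)) = C + N*(C*(5 - C/6)/3) = C + C*N*(5 - C/6)/3)
13258 - ((9849 + O(x, 88)) + l(-62)) = 13258 - ((9849 + (1/18)*88*(18 - 1*117*(-30 + 88))) - 55) = 13258 - ((9849 + (1/18)*88*(18 - 1*117*58)) - 55) = 13258 - ((9849 + (1/18)*88*(18 - 6786)) - 55) = 13258 - ((9849 + (1/18)*88*(-6768)) - 55) = 13258 - ((9849 - 33088) - 55) = 13258 - (-23239 - 55) = 13258 - 1*(-23294) = 13258 + 23294 = 36552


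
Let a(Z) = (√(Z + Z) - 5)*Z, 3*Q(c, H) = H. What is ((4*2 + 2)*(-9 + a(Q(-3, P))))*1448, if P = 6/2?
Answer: -202720 + 14480*√2 ≈ -1.8224e+5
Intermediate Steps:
P = 3 (P = 6*(½) = 3)
Q(c, H) = H/3
a(Z) = Z*(-5 + √2*√Z) (a(Z) = (√(2*Z) - 5)*Z = (√2*√Z - 5)*Z = (-5 + √2*√Z)*Z = Z*(-5 + √2*√Z))
((4*2 + 2)*(-9 + a(Q(-3, P))))*1448 = ((4*2 + 2)*(-9 + (-5*3/3 + √2*((⅓)*3)^(3/2))))*1448 = ((8 + 2)*(-9 + (-5*1 + √2*1^(3/2))))*1448 = (10*(-9 + (-5 + √2*1)))*1448 = (10*(-9 + (-5 + √2)))*1448 = (10*(-14 + √2))*1448 = (-140 + 10*√2)*1448 = -202720 + 14480*√2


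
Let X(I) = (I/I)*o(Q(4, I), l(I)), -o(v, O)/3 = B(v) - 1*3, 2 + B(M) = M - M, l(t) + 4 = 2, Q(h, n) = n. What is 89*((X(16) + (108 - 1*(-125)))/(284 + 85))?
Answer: 22072/369 ≈ 59.816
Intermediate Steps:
l(t) = -2 (l(t) = -4 + 2 = -2)
B(M) = -2 (B(M) = -2 + (M - M) = -2 + 0 = -2)
o(v, O) = 15 (o(v, O) = -3*(-2 - 1*3) = -3*(-2 - 3) = -3*(-5) = 15)
X(I) = 15 (X(I) = (I/I)*15 = 1*15 = 15)
89*((X(16) + (108 - 1*(-125)))/(284 + 85)) = 89*((15 + (108 - 1*(-125)))/(284 + 85)) = 89*((15 + (108 + 125))/369) = 89*((15 + 233)*(1/369)) = 89*(248*(1/369)) = 89*(248/369) = 22072/369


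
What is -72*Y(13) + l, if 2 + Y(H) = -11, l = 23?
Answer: 959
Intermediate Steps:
Y(H) = -13 (Y(H) = -2 - 11 = -13)
-72*Y(13) + l = -72*(-13) + 23 = 936 + 23 = 959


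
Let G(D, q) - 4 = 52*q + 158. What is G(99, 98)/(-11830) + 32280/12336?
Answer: 6604369/3040310 ≈ 2.1723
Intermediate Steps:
G(D, q) = 162 + 52*q (G(D, q) = 4 + (52*q + 158) = 4 + (158 + 52*q) = 162 + 52*q)
G(99, 98)/(-11830) + 32280/12336 = (162 + 52*98)/(-11830) + 32280/12336 = (162 + 5096)*(-1/11830) + 32280*(1/12336) = 5258*(-1/11830) + 1345/514 = -2629/5915 + 1345/514 = 6604369/3040310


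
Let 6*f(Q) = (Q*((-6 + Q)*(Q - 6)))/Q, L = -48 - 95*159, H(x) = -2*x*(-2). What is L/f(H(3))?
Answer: -5051/2 ≈ -2525.5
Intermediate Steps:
H(x) = 4*x
L = -15153 (L = -48 - 15105 = -15153)
f(Q) = (-6 + Q)²/6 (f(Q) = ((Q*((-6 + Q)*(Q - 6)))/Q)/6 = ((Q*((-6 + Q)*(-6 + Q)))/Q)/6 = ((Q*(-6 + Q)²)/Q)/6 = (-6 + Q)²/6)
L/f(H(3)) = -15153*6/(-6 + 4*3)² = -15153*6/(-6 + 12)² = -15153/((⅙)*6²) = -15153/((⅙)*36) = -15153/6 = -15153*⅙ = -5051/2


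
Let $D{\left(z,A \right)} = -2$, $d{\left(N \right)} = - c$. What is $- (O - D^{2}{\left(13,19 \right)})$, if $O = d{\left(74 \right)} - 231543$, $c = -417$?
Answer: $231130$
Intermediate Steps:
$d{\left(N \right)} = 417$ ($d{\left(N \right)} = \left(-1\right) \left(-417\right) = 417$)
$O = -231126$ ($O = 417 - 231543 = -231126$)
$- (O - D^{2}{\left(13,19 \right)}) = - (-231126 - \left(-2\right)^{2}) = - (-231126 - 4) = \left(-1\right) \left(-231130\right) = 231130$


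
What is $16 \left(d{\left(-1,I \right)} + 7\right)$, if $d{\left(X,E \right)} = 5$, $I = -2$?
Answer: $192$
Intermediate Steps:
$16 \left(d{\left(-1,I \right)} + 7\right) = 16 \left(5 + 7\right) = 16 \cdot 12 = 192$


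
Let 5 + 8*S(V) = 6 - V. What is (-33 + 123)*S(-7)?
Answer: 90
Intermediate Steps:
S(V) = ⅛ - V/8 (S(V) = -5/8 + (6 - V)/8 = -5/8 + (¾ - V/8) = ⅛ - V/8)
(-33 + 123)*S(-7) = (-33 + 123)*(⅛ - ⅛*(-7)) = 90*(⅛ + 7/8) = 90*1 = 90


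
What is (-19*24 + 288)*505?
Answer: -84840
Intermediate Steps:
(-19*24 + 288)*505 = (-456 + 288)*505 = -168*505 = -84840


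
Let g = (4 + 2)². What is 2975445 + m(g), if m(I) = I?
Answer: 2975481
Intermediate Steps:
g = 36 (g = 6² = 36)
2975445 + m(g) = 2975445 + 36 = 2975481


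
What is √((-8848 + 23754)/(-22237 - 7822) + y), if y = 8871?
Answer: √8014886160497/30059 ≈ 94.183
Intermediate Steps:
√((-8848 + 23754)/(-22237 - 7822) + y) = √((-8848 + 23754)/(-22237 - 7822) + 8871) = √(14906/(-30059) + 8871) = √(14906*(-1/30059) + 8871) = √(-14906/30059 + 8871) = √(266638483/30059) = √8014886160497/30059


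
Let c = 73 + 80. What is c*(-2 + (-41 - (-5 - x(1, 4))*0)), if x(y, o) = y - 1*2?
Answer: -6579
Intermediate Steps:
x(y, o) = -2 + y (x(y, o) = y - 2 = -2 + y)
c = 153
c*(-2 + (-41 - (-5 - x(1, 4))*0)) = 153*(-2 + (-41 - (-5 - (-2 + 1))*0)) = 153*(-2 + (-41 - (-5 - 1*(-1))*0)) = 153*(-2 + (-41 - (-5 + 1)*0)) = 153*(-2 + (-41 - (-4)*0)) = 153*(-2 + (-41 - 1*0)) = 153*(-2 + (-41 + 0)) = 153*(-2 - 41) = 153*(-43) = -6579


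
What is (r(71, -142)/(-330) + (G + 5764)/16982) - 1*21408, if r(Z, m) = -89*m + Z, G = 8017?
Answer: -30045748247/1401015 ≈ -21446.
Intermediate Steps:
r(Z, m) = Z - 89*m
(r(71, -142)/(-330) + (G + 5764)/16982) - 1*21408 = ((71 - 89*(-142))/(-330) + (8017 + 5764)/16982) - 1*21408 = ((71 + 12638)*(-1/330) + 13781*(1/16982)) - 21408 = (12709*(-1/330) + 13781/16982) - 21408 = (-12709/330 + 13781/16982) - 21408 = -52819127/1401015 - 21408 = -30045748247/1401015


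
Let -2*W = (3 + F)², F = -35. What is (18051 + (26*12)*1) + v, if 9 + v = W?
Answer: 17842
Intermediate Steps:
W = -512 (W = -(3 - 35)²/2 = -½*(-32)² = -½*1024 = -512)
v = -521 (v = -9 - 512 = -521)
(18051 + (26*12)*1) + v = (18051 + (26*12)*1) - 521 = (18051 + 312*1) - 521 = (18051 + 312) - 521 = 18363 - 521 = 17842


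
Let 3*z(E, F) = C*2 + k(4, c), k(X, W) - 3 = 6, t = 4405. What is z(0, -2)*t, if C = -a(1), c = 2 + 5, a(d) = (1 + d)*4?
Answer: -30835/3 ≈ -10278.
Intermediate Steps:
a(d) = 4 + 4*d
c = 7
k(X, W) = 9 (k(X, W) = 3 + 6 = 9)
C = -8 (C = -(4 + 4*1) = -(4 + 4) = -1*8 = -8)
z(E, F) = -7/3 (z(E, F) = (-8*2 + 9)/3 = (-16 + 9)/3 = (1/3)*(-7) = -7/3)
z(0, -2)*t = -7/3*4405 = -30835/3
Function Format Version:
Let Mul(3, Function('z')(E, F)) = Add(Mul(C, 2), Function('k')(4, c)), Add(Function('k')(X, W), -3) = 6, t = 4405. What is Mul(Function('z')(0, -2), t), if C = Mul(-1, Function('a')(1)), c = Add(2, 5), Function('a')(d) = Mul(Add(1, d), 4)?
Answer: Rational(-30835, 3) ≈ -10278.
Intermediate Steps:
Function('a')(d) = Add(4, Mul(4, d))
c = 7
Function('k')(X, W) = 9 (Function('k')(X, W) = Add(3, 6) = 9)
C = -8 (C = Mul(-1, Add(4, Mul(4, 1))) = Mul(-1, Add(4, 4)) = Mul(-1, 8) = -8)
Function('z')(E, F) = Rational(-7, 3) (Function('z')(E, F) = Mul(Rational(1, 3), Add(Mul(-8, 2), 9)) = Mul(Rational(1, 3), Add(-16, 9)) = Mul(Rational(1, 3), -7) = Rational(-7, 3))
Mul(Function('z')(0, -2), t) = Mul(Rational(-7, 3), 4405) = Rational(-30835, 3)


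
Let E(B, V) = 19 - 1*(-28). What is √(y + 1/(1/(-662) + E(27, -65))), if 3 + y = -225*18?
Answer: I*√435928830439/10371 ≈ 63.663*I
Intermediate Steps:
E(B, V) = 47 (E(B, V) = 19 + 28 = 47)
y = -4053 (y = -3 - 225*18 = -3 - 4050 = -4053)
√(y + 1/(1/(-662) + E(27, -65))) = √(-4053 + 1/(1/(-662) + 47)) = √(-4053 + 1/(-1/662 + 47)) = √(-4053 + 1/(31113/662)) = √(-4053 + 662/31113) = √(-126100327/31113) = I*√435928830439/10371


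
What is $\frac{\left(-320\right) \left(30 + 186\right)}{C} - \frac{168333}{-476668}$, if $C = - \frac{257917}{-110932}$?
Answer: $- \frac{3654865597950759}{122940780556} \approx -29729.0$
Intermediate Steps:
$C = \frac{257917}{110932}$ ($C = \left(-257917\right) \left(- \frac{1}{110932}\right) = \frac{257917}{110932} \approx 2.325$)
$\frac{\left(-320\right) \left(30 + 186\right)}{C} - \frac{168333}{-476668} = \frac{\left(-320\right) \left(30 + 186\right)}{\frac{257917}{110932}} - \frac{168333}{-476668} = \left(-320\right) 216 \cdot \frac{110932}{257917} - - \frac{168333}{476668} = \left(-69120\right) \frac{110932}{257917} + \frac{168333}{476668} = - \frac{7667619840}{257917} + \frac{168333}{476668} = - \frac{3654865597950759}{122940780556}$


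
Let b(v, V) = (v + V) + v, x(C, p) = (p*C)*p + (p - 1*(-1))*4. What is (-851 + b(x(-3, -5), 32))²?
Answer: 1002001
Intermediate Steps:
x(C, p) = 4 + 4*p + C*p² (x(C, p) = (C*p)*p + (p + 1)*4 = C*p² + (1 + p)*4 = C*p² + (4 + 4*p) = 4 + 4*p + C*p²)
b(v, V) = V + 2*v (b(v, V) = (V + v) + v = V + 2*v)
(-851 + b(x(-3, -5), 32))² = (-851 + (32 + 2*(4 + 4*(-5) - 3*(-5)²)))² = (-851 + (32 + 2*(4 - 20 - 3*25)))² = (-851 + (32 + 2*(4 - 20 - 75)))² = (-851 + (32 + 2*(-91)))² = (-851 + (32 - 182))² = (-851 - 150)² = (-1001)² = 1002001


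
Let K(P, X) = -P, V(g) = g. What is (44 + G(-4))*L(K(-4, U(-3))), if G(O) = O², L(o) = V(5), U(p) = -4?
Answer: 300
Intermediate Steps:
L(o) = 5
(44 + G(-4))*L(K(-4, U(-3))) = (44 + (-4)²)*5 = (44 + 16)*5 = 60*5 = 300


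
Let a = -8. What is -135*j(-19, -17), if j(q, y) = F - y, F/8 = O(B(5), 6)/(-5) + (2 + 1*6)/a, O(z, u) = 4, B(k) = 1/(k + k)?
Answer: -351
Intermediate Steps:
B(k) = 1/(2*k)
F = -72/5 (F = 8*(4/(-5) + (2 + 1*6)/(-8)) = 8*(4*(-⅕) + (2 + 6)*(-⅛)) = 8*(-⅘ + 8*(-⅛)) = 8*(-⅘ - 1) = 8*(-9/5) = -72/5 ≈ -14.400)
j(q, y) = -72/5 - y
-135*j(-19, -17) = -135*(-72/5 - 1*(-17)) = -135*(-72/5 + 17) = -135*13/5 = -351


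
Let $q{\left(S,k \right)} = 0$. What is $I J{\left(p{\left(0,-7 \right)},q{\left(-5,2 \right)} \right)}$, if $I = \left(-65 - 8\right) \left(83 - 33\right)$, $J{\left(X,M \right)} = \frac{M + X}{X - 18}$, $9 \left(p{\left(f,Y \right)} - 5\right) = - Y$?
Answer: $\frac{18980}{11} \approx 1725.5$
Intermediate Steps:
$p{\left(f,Y \right)} = 5 - \frac{Y}{9}$ ($p{\left(f,Y \right)} = 5 + \frac{\left(-1\right) Y}{9} = 5 - \frac{Y}{9}$)
$J{\left(X,M \right)} = \frac{M + X}{-18 + X}$
$I = -3650$ ($I = \left(-73\right) 50 = -3650$)
$I J{\left(p{\left(0,-7 \right)},q{\left(-5,2 \right)} \right)} = - 3650 \frac{0 + \left(5 - - \frac{7}{9}\right)}{-18 + \left(5 - - \frac{7}{9}\right)} = - 3650 \frac{0 + \left(5 + \frac{7}{9}\right)}{-18 + \left(5 + \frac{7}{9}\right)} = - 3650 \frac{0 + \frac{52}{9}}{-18 + \frac{52}{9}} = - 3650 \frac{1}{- \frac{110}{9}} \cdot \frac{52}{9} = - 3650 \left(\left(- \frac{9}{110}\right) \frac{52}{9}\right) = \left(-3650\right) \left(- \frac{26}{55}\right) = \frac{18980}{11}$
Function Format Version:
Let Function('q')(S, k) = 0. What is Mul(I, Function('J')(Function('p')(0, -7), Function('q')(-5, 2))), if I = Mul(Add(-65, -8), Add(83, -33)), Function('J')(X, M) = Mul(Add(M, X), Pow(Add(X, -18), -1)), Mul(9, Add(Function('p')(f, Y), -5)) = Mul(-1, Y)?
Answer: Rational(18980, 11) ≈ 1725.5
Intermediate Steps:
Function('p')(f, Y) = Add(5, Mul(Rational(-1, 9), Y)) (Function('p')(f, Y) = Add(5, Mul(Rational(1, 9), Mul(-1, Y))) = Add(5, Mul(Rational(-1, 9), Y)))
Function('J')(X, M) = Mul(Pow(Add(-18, X), -1), Add(M, X)) (Function('J')(X, M) = Mul(Add(M, X), Pow(Add(-18, X), -1)) = Mul(Pow(Add(-18, X), -1), Add(M, X)))
I = -3650 (I = Mul(-73, 50) = -3650)
Mul(I, Function('J')(Function('p')(0, -7), Function('q')(-5, 2))) = Mul(-3650, Mul(Pow(Add(-18, Add(5, Mul(Rational(-1, 9), -7))), -1), Add(0, Add(5, Mul(Rational(-1, 9), -7))))) = Mul(-3650, Mul(Pow(Add(-18, Add(5, Rational(7, 9))), -1), Add(0, Add(5, Rational(7, 9))))) = Mul(-3650, Mul(Pow(Add(-18, Rational(52, 9)), -1), Add(0, Rational(52, 9)))) = Mul(-3650, Mul(Pow(Rational(-110, 9), -1), Rational(52, 9))) = Mul(-3650, Mul(Rational(-9, 110), Rational(52, 9))) = Mul(-3650, Rational(-26, 55)) = Rational(18980, 11)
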